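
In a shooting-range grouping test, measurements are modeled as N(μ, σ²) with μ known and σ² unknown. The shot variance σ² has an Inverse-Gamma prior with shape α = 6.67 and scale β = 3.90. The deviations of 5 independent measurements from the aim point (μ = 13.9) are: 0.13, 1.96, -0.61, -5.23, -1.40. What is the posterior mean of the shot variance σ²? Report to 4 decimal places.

2.5302

With known mean μ and an Inverse-Gamma(α, β) prior on σ², the Normal likelihood is conjugate: posterior is Inv-Gamma(α + n/2, β + Σ(xᵢ−μ)²/2).
Σ(xᵢ−μ)² = (0.13)² + (1.96)² + (-0.61)² + (-5.23)² + (-1.40)² = 33.5435.
Posterior: Inv-Gamma(6.67 + 5/2, 3.90 + 33.5435/2) = Inv-Gamma(9.17, 20.67175).
E[σ²|data] = β/(α−1) = 20.67175/8.17 = 2.5302.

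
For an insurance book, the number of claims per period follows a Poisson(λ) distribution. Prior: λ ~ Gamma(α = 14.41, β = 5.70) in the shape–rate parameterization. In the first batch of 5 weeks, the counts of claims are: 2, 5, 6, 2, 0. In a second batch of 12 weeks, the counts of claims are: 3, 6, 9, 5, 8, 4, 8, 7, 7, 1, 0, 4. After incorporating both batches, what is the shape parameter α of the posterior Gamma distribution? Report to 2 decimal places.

91.41

With a Gamma(shape α, rate β) prior, the Poisson likelihood is conjugate: the posterior is Gamma(α + ΣXᵢ, β + n).
Batch 1: sum of counts S = 15 over n = 5 weeks.
After batch 1: Gamma(α+S, β+n) = Gamma(14.41+15, 5.70+5) = Gamma(29.41, 10.70).
Batch 2: sum of counts S = 62 over n = 12 weeks.
After batch 2: Gamma(α+S, β+n) = Gamma(29.41+62, 10.70+12) = Gamma(91.41, 22.70).
Posterior α = 91.41.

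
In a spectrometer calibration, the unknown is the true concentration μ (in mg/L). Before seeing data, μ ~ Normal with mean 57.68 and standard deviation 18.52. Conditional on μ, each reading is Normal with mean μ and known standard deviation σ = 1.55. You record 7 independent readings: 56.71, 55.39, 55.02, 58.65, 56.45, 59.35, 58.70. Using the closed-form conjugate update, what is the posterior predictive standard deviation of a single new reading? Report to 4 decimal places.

1.6569

For Normal data with known variance σ², a Normal(μ₀, σ₀²) prior on μ is conjugate. Posterior precision = 1/σ₀² + n/σ²; posterior mean is the precision-weighted average of μ₀ and x̄.
σ₀² = 18.52² = 342.9904, σ² = 1.55² = 2.4025; σ² + n·σ₀² = 2.4025 + 7·342.9904 = 2403.3353.
Posterior precision = 1/σ₀² + n/σ² = 1/342.9904 + 7/2.4025 = (σ² + n·σ₀²)/(σ₀²σ²) = 2403.3353/(342.9904·2.4025); posterior variance σₙ² = σ₀²σ²/(σ² + n·σ₀²) = 342.9904·2.4025/2403.3353 = 0.342871.
Predictive variance for one new observation = σₙ² + σ² = 342.9904·2.4025/2403.3353 + 2.4025 = σ²·(σ₀² + 2403.3353)/2403.3353 = 2.4025·2746.3257/2403.3353 = 2.745371; SD = √(2.4025·2746.3257/2403.3353) = 1.6569.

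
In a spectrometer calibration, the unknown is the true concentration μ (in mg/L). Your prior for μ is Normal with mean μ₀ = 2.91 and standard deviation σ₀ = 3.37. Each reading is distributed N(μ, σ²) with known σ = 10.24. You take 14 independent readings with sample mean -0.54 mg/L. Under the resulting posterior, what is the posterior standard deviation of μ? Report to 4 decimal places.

For Normal data with known variance σ², a Normal(μ₀, σ₀²) prior on μ is conjugate. Posterior precision = 1/σ₀² + n/σ²; posterior mean is the precision-weighted average of μ₀ and x̄.
σ₀² = 3.37² = 11.3569, σ² = 10.24² = 104.8576; σ² + n·σ₀² = 104.8576 + 14·11.3569 = 263.8542.
Posterior precision = 1/σ₀² + n/σ² = 1/11.3569 + 14/104.8576 = (σ² + n·σ₀²)/(σ₀²σ²) = 263.8542/(11.3569·104.8576); posterior variance σₙ² = σ₀²σ²/(σ² + n·σ₀²) = 11.3569·104.8576/263.8542 = 4.513316.
Posterior SD = √σₙ² = √(11.3569·104.8576/263.8542) = 2.1245.

2.1245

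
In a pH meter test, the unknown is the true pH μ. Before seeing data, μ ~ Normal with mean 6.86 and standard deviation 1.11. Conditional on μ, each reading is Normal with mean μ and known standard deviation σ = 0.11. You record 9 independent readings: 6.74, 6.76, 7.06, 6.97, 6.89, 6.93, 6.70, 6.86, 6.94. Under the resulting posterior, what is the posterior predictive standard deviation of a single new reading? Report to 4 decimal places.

0.1159

For Normal data with known variance σ², a Normal(μ₀, σ₀²) prior on μ is conjugate. Posterior precision = 1/σ₀² + n/σ²; posterior mean is the precision-weighted average of μ₀ and x̄.
σ₀² = 1.11² = 1.2321, σ² = 0.11² = 0.0121; σ² + n·σ₀² = 0.0121 + 9·1.2321 = 11.101.
Posterior precision = 1/σ₀² + n/σ² = 1/1.2321 + 9/0.0121 = (σ² + n·σ₀²)/(σ₀²σ²) = 11.101/(1.2321·0.0121); posterior variance σₙ² = σ₀²σ²/(σ² + n·σ₀²) = 1.2321·0.0121/11.101 = 0.001343.
Predictive variance for one new observation = σₙ² + σ² = 1.2321·0.0121/11.101 + 0.0121 = σ²·(σ₀² + 11.101)/11.101 = 0.0121·12.3331/11.101 = 0.013443; SD = √(0.0121·12.3331/11.101) = 0.1159.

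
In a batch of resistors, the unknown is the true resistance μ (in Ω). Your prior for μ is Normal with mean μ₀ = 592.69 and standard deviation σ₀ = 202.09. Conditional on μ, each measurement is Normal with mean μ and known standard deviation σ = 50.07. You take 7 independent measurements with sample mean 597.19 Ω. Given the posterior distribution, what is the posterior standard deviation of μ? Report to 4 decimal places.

For Normal data with known variance σ², a Normal(μ₀, σ₀²) prior on μ is conjugate. Posterior precision = 1/σ₀² + n/σ²; posterior mean is the precision-weighted average of μ₀ and x̄.
σ₀² = 202.09² = 40840.3681, σ² = 50.07² = 2507.0049; σ² + n·σ₀² = 2507.0049 + 7·40840.3681 = 288389.5816.
Posterior precision = 1/σ₀² + n/σ² = 1/40840.3681 + 7/2507.0049 = (σ² + n·σ₀²)/(σ₀²σ²) = 288389.5816/(40840.3681·2507.0049); posterior variance σₙ² = σ₀²σ²/(σ² + n·σ₀²) = 40840.3681·2507.0049/288389.5816 = 355.030173.
Posterior SD = √σₙ² = √(40840.3681·2507.0049/288389.5816) = 18.8422.

18.8422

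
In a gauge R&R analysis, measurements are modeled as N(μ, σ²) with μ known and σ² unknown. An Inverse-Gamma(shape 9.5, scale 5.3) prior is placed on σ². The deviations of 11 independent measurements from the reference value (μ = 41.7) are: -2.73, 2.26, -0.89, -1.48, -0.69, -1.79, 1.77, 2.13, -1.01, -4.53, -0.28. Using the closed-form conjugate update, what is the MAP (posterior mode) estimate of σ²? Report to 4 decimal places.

1.8473

With known mean μ and an Inverse-Gamma(α, β) prior on σ², the Normal likelihood is conjugate: posterior is Inv-Gamma(α + n/2, β + Σ(xᵢ−μ)²/2).
Σ(xᵢ−μ)² = (-2.73)² + (2.26)² + (-0.89)² + (-1.48)² + (-0.69)² + (-1.79)² + (1.77)² + (2.13)² + (-1.01)² + (-4.53)² + (-0.28)² = 48.5124.
Posterior: Inv-Gamma(9.5 + 11/2, 5.3 + 48.5124/2) = Inv-Gamma(15.00, 29.55620).
Mode = β/(α+1) = 29.55620/16.00 = 1.8473.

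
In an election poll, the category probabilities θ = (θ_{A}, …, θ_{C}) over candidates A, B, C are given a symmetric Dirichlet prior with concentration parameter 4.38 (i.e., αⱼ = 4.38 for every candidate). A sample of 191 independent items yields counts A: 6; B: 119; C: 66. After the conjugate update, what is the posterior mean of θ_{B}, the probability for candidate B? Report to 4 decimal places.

The Dirichlet prior is conjugate to the Multinomial likelihood: each posterior αⱼ = prior αⱼ + observed count nⱼ.
Posterior concentration: (10.38, 123.38, 70.38), total = 204.14.
E[θ_{B}|data] = α_{B}/Σα = 123.38/204.14 = 0.6044.

0.6044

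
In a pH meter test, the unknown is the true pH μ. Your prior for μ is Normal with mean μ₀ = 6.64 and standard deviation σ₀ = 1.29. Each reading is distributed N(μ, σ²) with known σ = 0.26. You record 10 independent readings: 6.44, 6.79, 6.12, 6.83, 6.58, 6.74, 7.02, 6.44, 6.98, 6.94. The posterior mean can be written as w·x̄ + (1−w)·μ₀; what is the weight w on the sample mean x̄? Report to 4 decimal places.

For Normal data with known variance σ², a Normal(μ₀, σ₀²) prior on μ is conjugate. Posterior precision = 1/σ₀² + n/σ²; posterior mean is the precision-weighted average of μ₀ and x̄.
σ₀² = 1.29² = 1.6641, σ² = 0.26² = 0.0676. Prior precision 1/σ₀² = 1/1.6641; data precision n/σ² = 10/0.0676.
w = (n/σ²)/(1/σ₀² + n/σ²) = n·σ₀²/(σ² + n·σ₀²) = 10·1.6641/(0.0676 + 10·1.6641) = 16.641/16.7086 = 0.9960.

0.9960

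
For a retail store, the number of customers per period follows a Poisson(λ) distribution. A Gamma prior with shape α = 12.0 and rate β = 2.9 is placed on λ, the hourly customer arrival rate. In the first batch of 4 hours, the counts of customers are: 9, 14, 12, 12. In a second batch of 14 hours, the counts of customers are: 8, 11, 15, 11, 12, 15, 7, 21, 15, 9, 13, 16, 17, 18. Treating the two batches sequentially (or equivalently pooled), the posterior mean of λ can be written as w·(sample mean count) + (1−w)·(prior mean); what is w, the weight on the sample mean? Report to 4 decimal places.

With a Gamma(shape α, rate β) prior, the Poisson likelihood is conjugate: the posterior is Gamma(α + ΣXᵢ, β + n).
Total number of hours: n = 4 + 14 = 18.
Posterior mean = (α₀+S)/(β₀+n) = [n/(β₀+n)]·(S/n) + [β₀/(β₀+n)]·(α₀/β₀), so only n and β₀ enter the weight.
Weight on data w = n/(β₀+n) = 18/(2.9+18) = 18/20.9 = 0.8612.

0.8612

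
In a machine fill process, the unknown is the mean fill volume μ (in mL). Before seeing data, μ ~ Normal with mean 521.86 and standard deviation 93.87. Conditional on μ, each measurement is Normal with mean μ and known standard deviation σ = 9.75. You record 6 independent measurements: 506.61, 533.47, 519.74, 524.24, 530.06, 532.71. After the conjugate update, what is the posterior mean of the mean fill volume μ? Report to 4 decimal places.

524.4670

For Normal data with known variance σ², a Normal(μ₀, σ₀²) prior on μ is conjugate. Posterior precision = 1/σ₀² + n/σ²; posterior mean is the precision-weighted average of μ₀ and x̄.
Σxᵢ = 506.61 + 533.47 + 519.74 + 524.24 + 530.06 + 532.71 = 3146.83, so n·x̄ = 3146.83.
σ₀² = 93.87² = 8811.5769, σ² = 9.75² = 95.0625; σ² + n·σ₀² = 95.0625 + 6·8811.5769 = 52964.5239.
Posterior mean = (μ₀/σ₀² + n·x̄/σ²)/(1/σ₀² + n/σ²) = (σ²·μ₀ + σ₀²·n·x̄)/(σ² + n·σ₀²) = (95.0625·521.86 + 8811.5769·3146.83)/52964.5239 = 27778143.852477/52964.5239 = 524.4670.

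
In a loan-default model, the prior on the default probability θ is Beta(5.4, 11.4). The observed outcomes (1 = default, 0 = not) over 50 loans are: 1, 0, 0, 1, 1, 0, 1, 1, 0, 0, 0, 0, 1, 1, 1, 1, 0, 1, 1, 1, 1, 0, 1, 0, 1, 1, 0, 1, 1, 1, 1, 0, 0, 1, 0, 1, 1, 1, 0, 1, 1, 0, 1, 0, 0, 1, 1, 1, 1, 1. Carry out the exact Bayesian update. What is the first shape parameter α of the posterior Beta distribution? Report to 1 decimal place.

The Beta prior is conjugate to a Binomial/Bernoulli likelihood; the update adds successes to α and failures to β.
Posterior: Beta(α+k, β+n−k) = Beta(5.4+32, 11.4+18) = Beta(37.4, 29.4).
Posterior α = 37.4.

37.4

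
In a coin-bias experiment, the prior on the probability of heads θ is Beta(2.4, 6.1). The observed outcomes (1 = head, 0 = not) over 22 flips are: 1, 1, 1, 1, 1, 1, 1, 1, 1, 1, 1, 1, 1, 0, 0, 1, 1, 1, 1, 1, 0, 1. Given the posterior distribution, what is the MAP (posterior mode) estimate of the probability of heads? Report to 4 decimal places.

The Beta prior is conjugate to a Binomial/Bernoulli likelihood; the update adds successes to α and failures to β.
Posterior: Beta(α+k, β+n−k) = Beta(2.4+19, 6.1+3) = Beta(21.4, 9.1).
Mode of Beta(a,b) for a,b>1 is (a−1)/(a+b−2) = 20.4/28.5 = 0.7158.

0.7158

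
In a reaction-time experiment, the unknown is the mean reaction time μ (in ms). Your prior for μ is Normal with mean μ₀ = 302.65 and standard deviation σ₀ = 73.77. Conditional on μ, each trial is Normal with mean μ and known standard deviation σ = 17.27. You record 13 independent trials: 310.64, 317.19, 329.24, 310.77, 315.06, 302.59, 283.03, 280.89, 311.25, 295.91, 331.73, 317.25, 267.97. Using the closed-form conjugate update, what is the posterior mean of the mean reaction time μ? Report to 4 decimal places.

305.6428

For Normal data with known variance σ², a Normal(μ₀, σ₀²) prior on μ is conjugate. Posterior precision = 1/σ₀² + n/σ²; posterior mean is the precision-weighted average of μ₀ and x̄.
Σxᵢ = 310.64 + 317.19 + 329.24 + 310.77 + 315.06 + 302.59 + 283.03 + 280.89 + 311.25 + 295.91 + 331.73 + 317.25 + 267.97 = 3973.52, so n·x̄ = 3973.52.
σ₀² = 73.77² = 5442.0129, σ² = 17.27² = 298.2529; σ² + n·σ₀² = 298.2529 + 13·5442.0129 = 71044.4206.
Posterior mean = (μ₀/σ₀² + n·x̄/σ²)/(1/σ₀² + n/σ²) = (σ²·μ₀ + σ₀²·n·x̄)/(σ² + n·σ₀²) = (298.2529·302.65 + 5442.0129·3973.52)/71044.4206 = 21714213.338593/71044.4206 = 305.6428.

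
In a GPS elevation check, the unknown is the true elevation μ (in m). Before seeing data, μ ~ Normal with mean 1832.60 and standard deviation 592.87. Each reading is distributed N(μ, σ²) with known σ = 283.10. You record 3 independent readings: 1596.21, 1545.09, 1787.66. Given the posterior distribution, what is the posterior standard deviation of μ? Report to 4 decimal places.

157.5695

For Normal data with known variance σ², a Normal(μ₀, σ₀²) prior on μ is conjugate. Posterior precision = 1/σ₀² + n/σ²; posterior mean is the precision-weighted average of μ₀ and x̄.
σ₀² = 592.87² = 351494.8369, σ² = 283.10² = 80145.61; σ² + n·σ₀² = 80145.61 + 3·351494.8369 = 1134630.1207.
Posterior precision = 1/σ₀² + n/σ² = 1/351494.8369 + 3/80145.61 = (σ² + n·σ₀²)/(σ₀²σ²) = 1134630.1207/(351494.8369·80145.61); posterior variance σₙ² = σ₀²σ²/(σ² + n·σ₀²) = 351494.8369·80145.61/1134630.1207 = 24828.151132.
Posterior SD = √σₙ² = √(351494.8369·80145.61/1134630.1207) = 157.5695.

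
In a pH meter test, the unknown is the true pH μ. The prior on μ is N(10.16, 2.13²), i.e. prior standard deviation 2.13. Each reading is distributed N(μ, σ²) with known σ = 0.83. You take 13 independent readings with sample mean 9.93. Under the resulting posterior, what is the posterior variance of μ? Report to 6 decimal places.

For Normal data with known variance σ², a Normal(μ₀, σ₀²) prior on μ is conjugate. Posterior precision = 1/σ₀² + n/σ²; posterior mean is the precision-weighted average of μ₀ and x̄.
σ₀² = 2.13² = 4.5369, σ² = 0.83² = 0.6889; σ² + n·σ₀² = 0.6889 + 13·4.5369 = 59.6686.
Posterior precision = 1/σ₀² + n/σ² = 1/4.5369 + 13/0.6889 = (σ² + n·σ₀²)/(σ₀²σ²) = 59.6686/(4.5369·0.6889); posterior variance σₙ² = σ₀²σ²/(σ² + n·σ₀²) = 4.5369·0.6889/59.6686 = 0.052380.

0.052380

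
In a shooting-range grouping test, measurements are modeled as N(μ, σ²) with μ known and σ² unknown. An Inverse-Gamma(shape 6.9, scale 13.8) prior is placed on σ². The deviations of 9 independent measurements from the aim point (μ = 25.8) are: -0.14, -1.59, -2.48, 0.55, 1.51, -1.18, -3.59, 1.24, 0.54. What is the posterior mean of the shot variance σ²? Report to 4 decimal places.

With known mean μ and an Inverse-Gamma(α, β) prior on σ², the Normal likelihood is conjugate: posterior is Inv-Gamma(α + n/2, β + Σ(xᵢ−μ)²/2).
Σ(xᵢ−μ)² = (-0.14)² + (-1.59)² + (-2.48)² + (0.55)² + (1.51)² + (-1.18)² + (-3.59)² + (1.24)² + (0.54)² = 27.3904.
Posterior: Inv-Gamma(6.9 + 9/2, 13.8 + 27.3904/2) = Inv-Gamma(11.40, 27.49520).
E[σ²|data] = β/(α−1) = 27.49520/10.40 = 2.6438.

2.6438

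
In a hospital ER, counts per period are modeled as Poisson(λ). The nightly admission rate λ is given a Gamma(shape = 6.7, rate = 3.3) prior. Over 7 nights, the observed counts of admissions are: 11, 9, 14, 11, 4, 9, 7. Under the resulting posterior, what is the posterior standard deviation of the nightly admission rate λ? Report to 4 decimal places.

With a Gamma(shape α, rate β) prior, the Poisson likelihood is conjugate: the posterior is Gamma(α + ΣXᵢ, β + n).
Sum of counts S = 65 over n = 7 nights.
Posterior: Gamma(α+S, β+n) = Gamma(6.7+65, 3.3+7) = Gamma(71.7, 10.3).
SD = √α/β = √71.7/10.3 = 0.8221.

0.8221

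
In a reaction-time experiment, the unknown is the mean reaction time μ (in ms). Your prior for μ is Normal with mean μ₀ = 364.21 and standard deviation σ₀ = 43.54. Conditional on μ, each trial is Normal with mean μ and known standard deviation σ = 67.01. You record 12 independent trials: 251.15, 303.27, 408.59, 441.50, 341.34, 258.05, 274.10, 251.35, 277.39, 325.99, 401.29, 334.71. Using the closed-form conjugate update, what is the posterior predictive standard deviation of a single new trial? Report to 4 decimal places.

For Normal data with known variance σ², a Normal(μ₀, σ₀²) prior on μ is conjugate. Posterior precision = 1/σ₀² + n/σ²; posterior mean is the precision-weighted average of μ₀ and x̄.
σ₀² = 43.54² = 1895.7316, σ² = 67.01² = 4490.3401; σ² + n·σ₀² = 4490.3401 + 12·1895.7316 = 27239.1193.
Posterior precision = 1/σ₀² + n/σ² = 1/1895.7316 + 12/4490.3401 = (σ² + n·σ₀²)/(σ₀²σ²) = 27239.1193/(1895.7316·4490.3401); posterior variance σₙ² = σ₀²σ²/(σ² + n·σ₀²) = 1895.7316·4490.3401/27239.1193 = 312.509356.
Predictive variance for one new observation = σₙ² + σ² = 1895.7316·4490.3401/27239.1193 + 4490.3401 = σ²·(σ₀² + 27239.1193)/27239.1193 = 4490.3401·29134.8509/27239.1193 = 4802.849456; SD = √(4490.3401·29134.8509/27239.1193) = 69.3026.

69.3026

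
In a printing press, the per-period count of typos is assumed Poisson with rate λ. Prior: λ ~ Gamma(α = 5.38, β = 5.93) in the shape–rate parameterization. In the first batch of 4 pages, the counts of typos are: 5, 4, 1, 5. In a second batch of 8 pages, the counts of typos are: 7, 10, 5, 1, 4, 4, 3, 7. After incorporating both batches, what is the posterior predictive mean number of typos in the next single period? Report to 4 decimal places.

With a Gamma(shape α, rate β) prior, the Poisson likelihood is conjugate: the posterior is Gamma(α + ΣXᵢ, β + n).
Batch 1: sum of counts S = 15 over n = 4 pages.
After batch 1: Gamma(α+S, β+n) = Gamma(5.38+15, 5.93+4) = Gamma(20.38, 9.93).
Batch 2: sum of counts S = 41 over n = 8 pages.
After batch 2: Gamma(α+S, β+n) = Gamma(20.38+41, 9.93+8) = Gamma(61.38, 17.93).
The predictive distribution for one future period is NegBinom with mean α/β = 3.4233.

3.4233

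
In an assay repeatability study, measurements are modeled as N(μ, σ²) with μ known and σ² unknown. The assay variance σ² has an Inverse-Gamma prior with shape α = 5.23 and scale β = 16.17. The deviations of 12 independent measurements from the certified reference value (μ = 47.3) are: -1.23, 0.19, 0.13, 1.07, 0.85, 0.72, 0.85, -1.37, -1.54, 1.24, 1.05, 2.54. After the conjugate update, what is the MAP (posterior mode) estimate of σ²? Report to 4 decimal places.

With known mean μ and an Inverse-Gamma(α, β) prior on σ², the Normal likelihood is conjugate: posterior is Inv-Gamma(α + n/2, β + Σ(xᵢ−μ)²/2).
Σ(xᵢ−μ)² = (-1.23)² + (0.19)² + (0.13)² + (1.07)² + (0.85)² + (0.72)² + (0.85)² + (-1.37)² + (-1.54)² + (1.24)² + (1.05)² + (2.54)² = 18.0144.
Posterior: Inv-Gamma(5.23 + 12/2, 16.17 + 18.0144/2) = Inv-Gamma(11.23, 25.17720).
Mode = β/(α+1) = 25.17720/12.23 = 2.0586.

2.0586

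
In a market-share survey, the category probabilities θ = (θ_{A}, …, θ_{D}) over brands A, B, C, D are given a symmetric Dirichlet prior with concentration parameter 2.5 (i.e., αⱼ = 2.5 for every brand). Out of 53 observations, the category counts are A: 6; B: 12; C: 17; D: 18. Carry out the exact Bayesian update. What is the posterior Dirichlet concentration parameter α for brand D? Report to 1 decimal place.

20.5

The Dirichlet prior is conjugate to the Multinomial likelihood: each posterior αⱼ = prior αⱼ + observed count nⱼ.
Posterior concentration: (8.5, 14.5, 19.5, 20.5), total = 63.0.
α_{D} = 2.5 + 18 = 20.5.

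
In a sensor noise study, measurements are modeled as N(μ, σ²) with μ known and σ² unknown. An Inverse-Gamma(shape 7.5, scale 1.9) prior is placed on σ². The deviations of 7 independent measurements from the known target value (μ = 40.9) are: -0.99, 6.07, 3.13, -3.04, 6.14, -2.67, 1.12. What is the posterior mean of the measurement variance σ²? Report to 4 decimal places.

With known mean μ and an Inverse-Gamma(α, β) prior on σ², the Normal likelihood is conjugate: posterior is Inv-Gamma(α + n/2, β + Σ(xᵢ−μ)²/2).
Σ(xᵢ−μ)² = (-0.99)² + (6.07)² + (3.13)² + (-3.04)² + (6.14)² + (-2.67)² + (1.12)² = 102.9464.
Posterior: Inv-Gamma(7.5 + 7/2, 1.9 + 102.9464/2) = Inv-Gamma(11.00, 53.37320).
E[σ²|data] = β/(α−1) = 53.37320/10.00 = 5.3373.

5.3373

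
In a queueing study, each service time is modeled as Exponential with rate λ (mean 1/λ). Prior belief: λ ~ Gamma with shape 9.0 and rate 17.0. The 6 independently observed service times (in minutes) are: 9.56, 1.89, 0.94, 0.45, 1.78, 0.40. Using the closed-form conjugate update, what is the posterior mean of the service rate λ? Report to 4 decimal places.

0.4685

With a Gamma(shape α, rate β) prior on the exponential rate λ, the posterior after n observations with total T = Σxᵢ is Gamma(α+n, β+T).
Sum of observations T = 15.02 minutes; n = 6.
Posterior: Gamma(9.0+6, 17.0+15.02) = Gamma(15.0, 32.02).
Posterior mean of λ = α/β = 15.0/32.02 = 0.4685.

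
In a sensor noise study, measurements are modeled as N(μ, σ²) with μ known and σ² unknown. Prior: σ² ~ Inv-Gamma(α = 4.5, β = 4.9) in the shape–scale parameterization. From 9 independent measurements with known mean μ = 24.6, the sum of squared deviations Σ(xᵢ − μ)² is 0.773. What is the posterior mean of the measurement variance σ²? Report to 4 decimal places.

0.6608

With known mean μ and an Inverse-Gamma(α, β) prior on σ², the Normal likelihood is conjugate: posterior is Inv-Gamma(α + n/2, β + Σ(xᵢ−μ)²/2).
Posterior: Inv-Gamma(4.5 + 9/2, 4.9 + 0.773/2) = Inv-Gamma(9.00, 5.2865).
E[σ²|data] = β/(α−1) = 5.2865/8.00 = 0.6608.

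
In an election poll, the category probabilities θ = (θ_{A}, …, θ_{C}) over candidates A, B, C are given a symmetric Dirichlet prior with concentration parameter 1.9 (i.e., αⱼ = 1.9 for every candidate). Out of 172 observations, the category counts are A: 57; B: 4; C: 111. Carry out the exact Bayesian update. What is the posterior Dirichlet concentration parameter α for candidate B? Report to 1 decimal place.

The Dirichlet prior is conjugate to the Multinomial likelihood: each posterior αⱼ = prior αⱼ + observed count nⱼ.
Posterior concentration: (58.9, 5.9, 112.9), total = 177.7.
α_{B} = 1.9 + 4 = 5.9.

5.9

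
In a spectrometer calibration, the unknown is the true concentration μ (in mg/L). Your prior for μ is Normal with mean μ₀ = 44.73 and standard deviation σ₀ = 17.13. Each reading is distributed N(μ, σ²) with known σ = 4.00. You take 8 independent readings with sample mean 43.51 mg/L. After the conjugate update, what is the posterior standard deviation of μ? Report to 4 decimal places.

For Normal data with known variance σ², a Normal(μ₀, σ₀²) prior on μ is conjugate. Posterior precision = 1/σ₀² + n/σ²; posterior mean is the precision-weighted average of μ₀ and x̄.
σ₀² = 17.13² = 293.4369, σ² = 4.00² = 16; σ² + n·σ₀² = 16 + 8·293.4369 = 2363.4952.
Posterior precision = 1/σ₀² + n/σ² = 1/293.4369 + 8/16 = (σ² + n·σ₀²)/(σ₀²σ²) = 2363.4952/(293.4369·16); posterior variance σₙ² = σ₀²σ²/(σ² + n·σ₀²) = 293.4369·16/2363.4952 = 1.986461.
Posterior SD = √σₙ² = √(293.4369·16/2363.4952) = 1.4094.

1.4094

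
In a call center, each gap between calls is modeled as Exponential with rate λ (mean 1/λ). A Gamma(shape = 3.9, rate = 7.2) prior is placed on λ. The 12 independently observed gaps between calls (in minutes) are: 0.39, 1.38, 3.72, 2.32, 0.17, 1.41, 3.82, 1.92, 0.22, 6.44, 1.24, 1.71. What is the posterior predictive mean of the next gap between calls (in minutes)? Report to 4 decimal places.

2.1436

With a Gamma(shape α, rate β) prior on the exponential rate λ, the posterior after n observations with total T = Σxᵢ is Gamma(α+n, β+T).
Sum of observations T = 24.74 minutes; n = 12.
Posterior: Gamma(3.9+12, 7.2+24.74) = Gamma(15.9, 31.94).
The predictive distribution for the next observation is Lomax; its mean is β/(α−1) = 31.94/14.9 = 2.1436.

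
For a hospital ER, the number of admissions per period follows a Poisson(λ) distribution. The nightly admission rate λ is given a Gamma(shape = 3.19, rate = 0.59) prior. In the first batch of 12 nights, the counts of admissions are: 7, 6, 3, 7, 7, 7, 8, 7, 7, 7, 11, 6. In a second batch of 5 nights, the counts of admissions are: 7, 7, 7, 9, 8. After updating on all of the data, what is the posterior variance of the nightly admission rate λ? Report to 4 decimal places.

0.4014

With a Gamma(shape α, rate β) prior, the Poisson likelihood is conjugate: the posterior is Gamma(α + ΣXᵢ, β + n).
Batch 1: sum of counts S = 83 over n = 12 nights.
After batch 1: Gamma(α+S, β+n) = Gamma(3.19+83, 0.59+12) = Gamma(86.19, 12.59).
Batch 2: sum of counts S = 38 over n = 5 nights.
After batch 2: Gamma(α+S, β+n) = Gamma(86.19+38, 12.59+5) = Gamma(124.19, 17.59).
Var = α/β² = 124.19/17.59² = 0.4014.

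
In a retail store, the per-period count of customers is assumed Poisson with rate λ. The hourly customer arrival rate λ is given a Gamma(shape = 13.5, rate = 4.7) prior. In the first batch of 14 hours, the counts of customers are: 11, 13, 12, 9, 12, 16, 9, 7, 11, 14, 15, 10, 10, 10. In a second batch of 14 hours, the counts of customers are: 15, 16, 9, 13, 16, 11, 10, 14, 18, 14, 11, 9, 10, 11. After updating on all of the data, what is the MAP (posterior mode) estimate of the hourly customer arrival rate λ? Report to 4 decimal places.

10.6575

With a Gamma(shape α, rate β) prior, the Poisson likelihood is conjugate: the posterior is Gamma(α + ΣXᵢ, β + n).
Batch 1: sum of counts S = 159 over n = 14 hours.
After batch 1: Gamma(α+S, β+n) = Gamma(13.5+159, 4.7+14) = Gamma(172.5, 18.7).
Batch 2: sum of counts S = 177 over n = 14 hours.
After batch 2: Gamma(α+S, β+n) = Gamma(172.5+177, 18.7+14) = Gamma(349.5, 32.7).
Mode of Gamma(α,β) for α≥1 is (α−1)/β = 348.5/32.7 = 10.6575.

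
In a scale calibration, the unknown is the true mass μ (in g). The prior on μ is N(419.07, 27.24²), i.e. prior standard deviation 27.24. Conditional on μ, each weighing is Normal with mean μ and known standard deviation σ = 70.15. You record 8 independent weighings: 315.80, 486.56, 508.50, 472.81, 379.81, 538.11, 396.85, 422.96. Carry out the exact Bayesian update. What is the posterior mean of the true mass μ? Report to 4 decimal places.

For Normal data with known variance σ², a Normal(μ₀, σ₀²) prior on μ is conjugate. Posterior precision = 1/σ₀² + n/σ²; posterior mean is the precision-weighted average of μ₀ and x̄.
Σxᵢ = 315.80 + 486.56 + 508.50 + 472.81 + 379.81 + 538.11 + 396.85 + 422.96 = 3521.4, so n·x̄ = 3521.4.
σ₀² = 27.24² = 742.0176, σ² = 70.15² = 4921.0225; σ² + n·σ₀² = 4921.0225 + 8·742.0176 = 10857.1633.
Posterior mean = (μ₀/σ₀² + n·x̄/σ²)/(1/σ₀² + n/σ²) = (σ²·μ₀ + σ₀²·n·x̄)/(σ² + n·σ₀²) = (4921.0225·419.07 + 742.0176·3521.4)/10857.1633 = 4675193.675715/10857.1633 = 430.6091.

430.6091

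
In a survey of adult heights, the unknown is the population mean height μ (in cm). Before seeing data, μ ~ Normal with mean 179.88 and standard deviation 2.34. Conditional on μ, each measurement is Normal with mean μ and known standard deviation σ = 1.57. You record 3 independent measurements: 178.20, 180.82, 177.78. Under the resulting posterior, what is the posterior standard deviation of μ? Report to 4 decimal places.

0.8452

For Normal data with known variance σ², a Normal(μ₀, σ₀²) prior on μ is conjugate. Posterior precision = 1/σ₀² + n/σ²; posterior mean is the precision-weighted average of μ₀ and x̄.
σ₀² = 2.34² = 5.4756, σ² = 1.57² = 2.4649; σ² + n·σ₀² = 2.4649 + 3·5.4756 = 18.8917.
Posterior precision = 1/σ₀² + n/σ² = 1/5.4756 + 3/2.4649 = (σ² + n·σ₀²)/(σ₀²σ²) = 18.8917/(5.4756·2.4649); posterior variance σₙ² = σ₀²σ²/(σ² + n·σ₀²) = 5.4756·2.4649/18.8917 = 0.714430.
Posterior SD = √σₙ² = √(5.4756·2.4649/18.8917) = 0.8452.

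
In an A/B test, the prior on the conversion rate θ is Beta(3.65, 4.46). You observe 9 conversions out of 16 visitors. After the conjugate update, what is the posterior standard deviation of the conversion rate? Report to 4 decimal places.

The Beta prior is conjugate to a Binomial/Bernoulli likelihood; the update adds successes to α and failures to β.
Posterior: Beta(α+k, β+n−k) = Beta(3.65+9, 4.46+7) = Beta(12.65, 11.46).
Var = αβ/((α+β)²(α+β+1)) = 12.65·11.46/(24.11²·25.11) = 0.00993194; SD = √0.00993194 = 0.0997.

0.0997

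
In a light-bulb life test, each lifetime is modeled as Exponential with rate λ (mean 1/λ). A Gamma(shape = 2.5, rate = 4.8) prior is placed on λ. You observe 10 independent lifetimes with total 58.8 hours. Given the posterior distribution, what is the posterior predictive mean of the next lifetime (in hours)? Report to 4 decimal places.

With a Gamma(shape α, rate β) prior on the exponential rate λ, the posterior after n observations with total T = Σxᵢ is Gamma(α+n, β+T).
Posterior: Gamma(2.5+10, 4.8+58.8) = Gamma(12.5, 63.6).
The predictive distribution for the next observation is Lomax; its mean is β/(α−1) = 63.6/11.5 = 5.5304.

5.5304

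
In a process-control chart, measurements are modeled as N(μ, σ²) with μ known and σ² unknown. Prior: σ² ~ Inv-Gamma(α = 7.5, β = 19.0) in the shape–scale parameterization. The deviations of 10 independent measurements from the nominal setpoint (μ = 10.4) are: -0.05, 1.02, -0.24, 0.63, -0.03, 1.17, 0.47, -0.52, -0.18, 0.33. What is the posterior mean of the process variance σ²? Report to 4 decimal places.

1.8043

With known mean μ and an Inverse-Gamma(α, β) prior on σ², the Normal likelihood is conjugate: posterior is Inv-Gamma(α + n/2, β + Σ(xᵢ−μ)²/2).
Σ(xᵢ−μ)² = (-0.05)² + (1.02)² + (-0.24)² + (0.63)² + (-0.03)² + (1.17)² + (0.47)² + (-0.52)² + (-0.18)² + (0.33)² = 3.4998.
Posterior: Inv-Gamma(7.5 + 10/2, 19.0 + 3.4998/2) = Inv-Gamma(12.50, 20.74990).
E[σ²|data] = β/(α−1) = 20.74990/11.50 = 1.8043.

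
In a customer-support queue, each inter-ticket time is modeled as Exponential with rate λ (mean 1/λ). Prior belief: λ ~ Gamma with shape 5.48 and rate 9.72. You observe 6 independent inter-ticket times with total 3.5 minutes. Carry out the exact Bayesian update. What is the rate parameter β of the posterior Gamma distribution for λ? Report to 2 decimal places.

With a Gamma(shape α, rate β) prior on the exponential rate λ, the posterior after n observations with total T = Σxᵢ is Gamma(α+n, β+T).
Posterior: Gamma(5.48+6, 9.72+3.5) = Gamma(11.48, 13.22).
Posterior β = 13.22.

13.22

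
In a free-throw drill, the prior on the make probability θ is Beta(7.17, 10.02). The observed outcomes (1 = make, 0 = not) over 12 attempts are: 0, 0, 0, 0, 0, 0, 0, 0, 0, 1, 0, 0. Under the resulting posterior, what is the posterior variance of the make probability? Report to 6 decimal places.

0.006676

The Beta prior is conjugate to a Binomial/Bernoulli likelihood; the update adds successes to α and failures to β.
Posterior: Beta(α+k, β+n−k) = Beta(7.17+1, 10.02+11) = Beta(8.17, 21.02).
Var = αβ/((α+β)²(α+β+1)) = 8.17·21.02/(29.19²·30.19) = 0.006676.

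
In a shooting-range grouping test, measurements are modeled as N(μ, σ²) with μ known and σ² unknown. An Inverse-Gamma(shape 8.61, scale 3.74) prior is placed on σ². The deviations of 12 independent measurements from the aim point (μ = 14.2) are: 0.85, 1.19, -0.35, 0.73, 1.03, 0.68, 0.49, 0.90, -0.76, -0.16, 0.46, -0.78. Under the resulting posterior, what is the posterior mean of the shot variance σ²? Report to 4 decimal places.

With known mean μ and an Inverse-Gamma(α, β) prior on σ², the Normal likelihood is conjugate: posterior is Inv-Gamma(α + n/2, β + Σ(xᵢ−μ)²/2).
Σ(xᵢ−μ)² = (0.85)² + (1.19)² + (-0.35)² + (0.73)² + (1.03)² + (0.68)² + (0.49)² + (0.90)² + (-0.76)² + (-0.16)² + (0.46)² + (-0.78)² = 6.7906.
Posterior: Inv-Gamma(8.61 + 12/2, 3.74 + 6.7906/2) = Inv-Gamma(14.61, 7.13530).
E[σ²|data] = β/(α−1) = 7.13530/13.61 = 0.5243.

0.5243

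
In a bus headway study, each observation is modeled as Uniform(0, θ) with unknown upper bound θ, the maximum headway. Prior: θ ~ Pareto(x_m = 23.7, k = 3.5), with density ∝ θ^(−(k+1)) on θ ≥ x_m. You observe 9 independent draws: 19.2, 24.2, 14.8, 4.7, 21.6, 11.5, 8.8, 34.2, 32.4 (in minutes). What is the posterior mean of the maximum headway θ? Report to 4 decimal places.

A Pareto(scale x_m, shape k) prior on the upper bound θ of Uniform(0, θ) is conjugate: posterior is Pareto(max(x_m, max xᵢ), k + n).
Sample maximum = 34.2; prior scale x_m = 23.7 → posterior scale = max = 34.2.
Posterior shape = 3.5 + 9 = 12.5.
E[θ|data] = k·x_m/(k−1) = 12.5·34.2/11.5 = 37.1739.

37.1739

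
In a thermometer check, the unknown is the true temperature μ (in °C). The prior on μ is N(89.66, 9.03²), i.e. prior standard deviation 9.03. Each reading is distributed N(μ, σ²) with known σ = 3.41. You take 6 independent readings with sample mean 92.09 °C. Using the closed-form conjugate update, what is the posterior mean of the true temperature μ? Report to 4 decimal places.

For Normal data with known variance σ², a Normal(μ₀, σ₀²) prior on μ is conjugate. Posterior precision = 1/σ₀² + n/σ²; posterior mean is the precision-weighted average of μ₀ and x̄.
n·x̄ = 6·92.09 = 552.54.
σ₀² = 9.03² = 81.5409, σ² = 3.41² = 11.6281; σ² + n·σ₀² = 11.6281 + 6·81.5409 = 500.8735.
Posterior mean = (μ₀/σ₀² + n·x̄/σ²)/(1/σ₀² + n/σ²) = (σ²·μ₀ + σ₀²·n·x̄)/(σ² + n·σ₀²) = (11.6281·89.66 + 81.5409·552.54)/500.8735 = 46097.184332/500.8735 = 92.0336.

92.0336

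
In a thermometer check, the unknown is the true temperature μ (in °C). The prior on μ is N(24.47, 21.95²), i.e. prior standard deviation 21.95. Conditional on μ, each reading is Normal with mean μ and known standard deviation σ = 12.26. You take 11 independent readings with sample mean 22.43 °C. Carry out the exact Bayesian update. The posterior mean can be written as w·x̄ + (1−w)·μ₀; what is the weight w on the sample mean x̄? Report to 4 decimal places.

For Normal data with known variance σ², a Normal(μ₀, σ₀²) prior on μ is conjugate. Posterior precision = 1/σ₀² + n/σ²; posterior mean is the precision-weighted average of μ₀ and x̄.
σ₀² = 21.95² = 481.8025, σ² = 12.26² = 150.3076. Prior precision 1/σ₀² = 1/481.8025; data precision n/σ² = 11/150.3076.
w = (n/σ²)/(1/σ₀² + n/σ²) = n·σ₀²/(σ² + n·σ₀²) = 11·481.8025/(150.3076 + 11·481.8025) = 5299.8275/5450.1351 = 0.9724.

0.9724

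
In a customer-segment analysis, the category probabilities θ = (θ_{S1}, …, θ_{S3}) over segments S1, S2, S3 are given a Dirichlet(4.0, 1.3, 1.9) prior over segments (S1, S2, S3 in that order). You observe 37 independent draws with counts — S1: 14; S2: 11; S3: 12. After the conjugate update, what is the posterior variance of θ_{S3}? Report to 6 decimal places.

0.004770

The Dirichlet prior is conjugate to the Multinomial likelihood: each posterior αⱼ = prior αⱼ + observed count nⱼ.
Posterior concentration: (18.0, 12.3, 13.9), total = 44.2.
Var[θ_j] = α_j(Σα−α_j)/((Σα)²(Σα+1)) = 13.9·30.3/(44.2²·45.2) = 0.004770.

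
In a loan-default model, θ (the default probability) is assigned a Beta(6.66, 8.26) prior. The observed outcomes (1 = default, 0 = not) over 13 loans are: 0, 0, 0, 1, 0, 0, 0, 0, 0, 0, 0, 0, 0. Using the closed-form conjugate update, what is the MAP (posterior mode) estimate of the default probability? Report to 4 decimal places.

The Beta prior is conjugate to a Binomial/Bernoulli likelihood; the update adds successes to α and failures to β.
Posterior: Beta(α+k, β+n−k) = Beta(6.66+1, 8.26+12) = Beta(7.66, 20.26).
Mode of Beta(a,b) for a,b>1 is (a−1)/(a+b−2) = 6.66/25.92 = 0.2569.

0.2569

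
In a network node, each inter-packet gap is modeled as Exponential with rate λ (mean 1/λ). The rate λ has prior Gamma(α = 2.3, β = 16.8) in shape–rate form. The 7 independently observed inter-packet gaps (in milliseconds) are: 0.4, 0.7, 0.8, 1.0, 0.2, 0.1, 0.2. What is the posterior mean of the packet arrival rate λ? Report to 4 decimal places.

With a Gamma(shape α, rate β) prior on the exponential rate λ, the posterior after n observations with total T = Σxᵢ is Gamma(α+n, β+T).
Sum of observations T = 3.4 milliseconds; n = 7.
Posterior: Gamma(2.3+7, 16.8+3.4) = Gamma(9.3, 20.2).
Posterior mean of λ = α/β = 9.3/20.2 = 0.4604.

0.4604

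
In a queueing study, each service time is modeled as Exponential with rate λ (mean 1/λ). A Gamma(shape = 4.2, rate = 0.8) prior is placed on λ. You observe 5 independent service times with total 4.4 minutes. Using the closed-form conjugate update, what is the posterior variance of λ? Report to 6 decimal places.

With a Gamma(shape α, rate β) prior on the exponential rate λ, the posterior after n observations with total T = Σxᵢ is Gamma(α+n, β+T).
Posterior: Gamma(4.2+5, 0.8+4.4) = Gamma(9.2, 5.2).
Var = α/β² = 0.340237.

0.340237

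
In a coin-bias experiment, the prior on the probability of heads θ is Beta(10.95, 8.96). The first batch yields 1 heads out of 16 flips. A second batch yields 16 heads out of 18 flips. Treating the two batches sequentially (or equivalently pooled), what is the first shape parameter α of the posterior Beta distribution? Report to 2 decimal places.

27.95

The Beta prior is conjugate to a Binomial/Bernoulli likelihood; the update adds successes to α and failures to β.
After batch 1: Beta(10.95+1, 8.96+15) = Beta(11.95, 23.96).
After batch 2: Beta(11.95+16, 23.96+2) = Beta(27.95, 25.96).
Posterior α = 27.95.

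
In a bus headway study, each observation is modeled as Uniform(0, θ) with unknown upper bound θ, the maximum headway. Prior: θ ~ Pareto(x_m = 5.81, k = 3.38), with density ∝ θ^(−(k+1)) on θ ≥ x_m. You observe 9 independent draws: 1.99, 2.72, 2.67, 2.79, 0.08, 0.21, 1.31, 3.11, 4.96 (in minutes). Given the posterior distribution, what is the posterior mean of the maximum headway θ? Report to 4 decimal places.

A Pareto(scale x_m, shape k) prior on the upper bound θ of Uniform(0, θ) is conjugate: posterior is Pareto(max(x_m, max xᵢ), k + n).
Sample maximum = 4.96; prior scale x_m = 5.81 → posterior scale = max = 5.81.
Posterior shape = 3.38 + 9 = 12.38.
E[θ|data] = k·x_m/(k−1) = 12.38·5.81/11.38 = 6.3205.

6.3205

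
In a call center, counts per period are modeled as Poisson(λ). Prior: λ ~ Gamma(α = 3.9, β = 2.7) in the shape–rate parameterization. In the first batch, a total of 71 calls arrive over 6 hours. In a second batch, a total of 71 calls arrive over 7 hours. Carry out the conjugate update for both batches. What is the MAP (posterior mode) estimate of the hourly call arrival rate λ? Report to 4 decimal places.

9.2293

With a Gamma(shape α, rate β) prior, the Poisson likelihood is conjugate: the posterior is Gamma(α + ΣXᵢ, β + n).
After batch 1: Gamma(α+S, β+n) = Gamma(3.9+71, 2.7+6) = Gamma(74.9, 8.7).
After batch 2: Gamma(α+S, β+n) = Gamma(74.9+71, 8.7+7) = Gamma(145.9, 15.7).
Mode of Gamma(α,β) for α≥1 is (α−1)/β = 144.9/15.7 = 9.2293.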